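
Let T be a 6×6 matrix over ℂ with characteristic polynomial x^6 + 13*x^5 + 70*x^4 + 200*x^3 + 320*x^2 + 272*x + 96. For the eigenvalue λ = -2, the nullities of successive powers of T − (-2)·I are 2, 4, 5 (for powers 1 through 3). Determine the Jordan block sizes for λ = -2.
Block sizes for λ = -2: [3, 2]

From the dimensions of kernels of powers, the number of Jordan blocks of size at least j is d_j − d_{j−1} where d_j = dim ker(N^j) (with d_0 = 0). Computing the differences gives [2, 2, 1].
The number of blocks of size exactly k is (#blocks of size ≥ k) − (#blocks of size ≥ k + 1), so the partition is: 1 block(s) of size 2, 1 block(s) of size 3.
In nonincreasing order the block sizes are [3, 2].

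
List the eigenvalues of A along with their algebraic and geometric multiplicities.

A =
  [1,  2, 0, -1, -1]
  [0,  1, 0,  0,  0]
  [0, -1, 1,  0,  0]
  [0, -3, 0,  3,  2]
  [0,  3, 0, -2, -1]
λ = 1: alg = 5, geom = 3

Step 1 — factor the characteristic polynomial to read off the algebraic multiplicities:
  χ_A(x) = (x - 1)^5

Step 2 — compute geometric multiplicities via the rank-nullity identity g(λ) = n − rank(A − λI):
  rank(A − (1)·I) = 2, so dim ker(A − (1)·I) = n − 2 = 3

Summary:
  λ = 1: algebraic multiplicity = 5, geometric multiplicity = 3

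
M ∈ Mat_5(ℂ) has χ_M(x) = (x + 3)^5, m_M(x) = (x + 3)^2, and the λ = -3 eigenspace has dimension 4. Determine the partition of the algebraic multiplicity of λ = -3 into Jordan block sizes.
Block sizes for λ = -3: [2, 1, 1, 1]

Step 1 — from the characteristic polynomial, algebraic multiplicity of λ = -3 is 5. From dim ker(M − (-3)·I) = 4, there are exactly 4 Jordan blocks for λ = -3.
Step 2 — from the minimal polynomial, the factor (x + 3)^2 tells us the largest block for λ = -3 has size 2.
Step 3 — with total size 5, 4 blocks, and largest block 2, the block sizes (in nonincreasing order) are [2, 1, 1, 1].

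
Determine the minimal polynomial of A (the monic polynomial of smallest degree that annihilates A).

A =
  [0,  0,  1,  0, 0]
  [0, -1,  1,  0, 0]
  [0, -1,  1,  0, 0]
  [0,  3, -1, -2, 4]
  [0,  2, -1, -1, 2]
x^3

The characteristic polynomial is χ_A(x) = x^5, so the eigenvalues are known. The minimal polynomial is
  m_A(x) = Π_λ (x − λ)^{k_λ}
where k_λ is the size of the *largest* Jordan block for λ (equivalently, the smallest k with (A − λI)^k v = 0 for every generalised eigenvector v of λ).

  λ = 0: largest Jordan block has size 3, contributing (x − 0)^3

So m_A(x) = x^3 = x^3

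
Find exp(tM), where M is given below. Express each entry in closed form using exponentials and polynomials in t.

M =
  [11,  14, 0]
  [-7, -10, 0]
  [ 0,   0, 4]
e^{tM} =
  [2*exp(4*t) - exp(-3*t), 2*exp(4*t) - 2*exp(-3*t), 0]
  [-exp(4*t) + exp(-3*t), -exp(4*t) + 2*exp(-3*t), 0]
  [0, 0, exp(4*t)]

Strategy: write M = P · J · P⁻¹ where J is a Jordan canonical form, so e^{tM} = P · e^{tJ} · P⁻¹, and e^{tJ} can be computed block-by-block.

M has Jordan form
J =
  [-3, 0, 0]
  [ 0, 4, 0]
  [ 0, 0, 4]
(up to reordering of blocks).

Per-block formulas:
  For a 1×1 block at λ = -3: exp(t · [-3]) = [e^(-3t)].
  For a 1×1 block at λ = 4: exp(t · [4]) = [e^(4t)].

After assembling e^{tJ} and conjugating by P, we get:

e^{tM} =
  [2*exp(4*t) - exp(-3*t), 2*exp(4*t) - 2*exp(-3*t), 0]
  [-exp(4*t) + exp(-3*t), -exp(4*t) + 2*exp(-3*t), 0]
  [0, 0, exp(4*t)]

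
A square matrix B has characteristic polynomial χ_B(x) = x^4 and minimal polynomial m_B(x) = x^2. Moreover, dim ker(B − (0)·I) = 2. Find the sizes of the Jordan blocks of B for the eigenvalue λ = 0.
Block sizes for λ = 0: [2, 2]

Step 1 — from the characteristic polynomial, algebraic multiplicity of λ = 0 is 4. From dim ker(B − (0)·I) = 2, there are exactly 2 Jordan blocks for λ = 0.
Step 2 — from the minimal polynomial, the factor (x − 0)^2 tells us the largest block for λ = 0 has size 2.
Step 3 — with total size 4, 2 blocks, and largest block 2, the block sizes (in nonincreasing order) are [2, 2].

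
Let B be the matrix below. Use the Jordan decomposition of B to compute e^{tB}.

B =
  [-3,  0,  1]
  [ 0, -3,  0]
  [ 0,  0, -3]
e^{tB} =
  [exp(-3*t), 0, t*exp(-3*t)]
  [0, exp(-3*t), 0]
  [0, 0, exp(-3*t)]

Strategy: write B = P · J · P⁻¹ where J is a Jordan canonical form, so e^{tB} = P · e^{tJ} · P⁻¹, and e^{tJ} can be computed block-by-block.

B has Jordan form
J =
  [-3,  1,  0]
  [ 0, -3,  0]
  [ 0,  0, -3]
(up to reordering of blocks).

Per-block formulas:
  For a 2×2 Jordan block J_2(-3): exp(t · J_2(-3)) = e^(-3t)·(I + t·N), where N is the 2×2 nilpotent shift.
  For a 1×1 block at λ = -3: exp(t · [-3]) = [e^(-3t)].

After assembling e^{tJ} and conjugating by P, we get:

e^{tB} =
  [exp(-3*t), 0, t*exp(-3*t)]
  [0, exp(-3*t), 0]
  [0, 0, exp(-3*t)]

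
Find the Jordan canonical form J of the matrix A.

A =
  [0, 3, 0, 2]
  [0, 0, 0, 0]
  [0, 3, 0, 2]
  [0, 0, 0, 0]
J_2(0) ⊕ J_1(0) ⊕ J_1(0)

The characteristic polynomial is
  det(x·I − A) = x^4

Eigenvalues and multiplicities (the geometric multiplicity of λ is n − rank(A − λI), which equals the number of Jordan blocks for λ):
  λ = 0: algebraic multiplicity = 4, geometric multiplicity = 3

Determining the block sizes for each eigenvalue:
  λ = 0: 3 blocks summing to 4 forces exactly one block of size 2 and the rest size 1 → block sizes [2, 1, 1]

Assembling the blocks gives a Jordan form
J =
  [0, 1, 0, 0]
  [0, 0, 0, 0]
  [0, 0, 0, 0]
  [0, 0, 0, 0]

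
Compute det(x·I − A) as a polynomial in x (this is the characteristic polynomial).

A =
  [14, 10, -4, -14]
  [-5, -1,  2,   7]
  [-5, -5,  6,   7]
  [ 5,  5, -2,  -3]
x^4 - 16*x^3 + 96*x^2 - 256*x + 256

Expanding det(x·I − A) (e.g. by cofactor expansion or by noting that A is similar to its Jordan form J, which has the same characteristic polynomial as A) gives
  χ_A(x) = x^4 - 16*x^3 + 96*x^2 - 256*x + 256
which factors as (x - 4)^4. The eigenvalues (with algebraic multiplicities) are λ = 4 with multiplicity 4.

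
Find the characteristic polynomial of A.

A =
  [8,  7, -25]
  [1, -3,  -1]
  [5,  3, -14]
x^3 + 9*x^2 + 27*x + 27

Expanding det(x·I − A) (e.g. by cofactor expansion or by noting that A is similar to its Jordan form J, which has the same characteristic polynomial as A) gives
  χ_A(x) = x^3 + 9*x^2 + 27*x + 27
which factors as (x + 3)^3. The eigenvalues (with algebraic multiplicities) are λ = -3 with multiplicity 3.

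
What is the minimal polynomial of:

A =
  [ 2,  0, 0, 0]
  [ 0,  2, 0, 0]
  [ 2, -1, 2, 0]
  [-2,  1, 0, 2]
x^2 - 4*x + 4

The characteristic polynomial is χ_A(x) = (x - 2)^4, so the eigenvalues are known. The minimal polynomial is
  m_A(x) = Π_λ (x − λ)^{k_λ}
where k_λ is the size of the *largest* Jordan block for λ (equivalently, the smallest k with (A − λI)^k v = 0 for every generalised eigenvector v of λ).

  λ = 2: largest Jordan block has size 2, contributing (x − 2)^2

So m_A(x) = (x - 2)^2 = x^2 - 4*x + 4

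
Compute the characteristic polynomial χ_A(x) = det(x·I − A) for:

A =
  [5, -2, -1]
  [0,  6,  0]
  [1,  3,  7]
x^3 - 18*x^2 + 108*x - 216

Expanding det(x·I − A) (e.g. by cofactor expansion or by noting that A is similar to its Jordan form J, which has the same characteristic polynomial as A) gives
  χ_A(x) = x^3 - 18*x^2 + 108*x - 216
which factors as (x - 6)^3. The eigenvalues (with algebraic multiplicities) are λ = 6 with multiplicity 3.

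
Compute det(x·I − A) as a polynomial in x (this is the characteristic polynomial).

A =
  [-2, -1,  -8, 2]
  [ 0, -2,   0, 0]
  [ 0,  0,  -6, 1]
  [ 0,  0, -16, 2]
x^4 + 8*x^3 + 24*x^2 + 32*x + 16

Expanding det(x·I − A) (e.g. by cofactor expansion or by noting that A is similar to its Jordan form J, which has the same characteristic polynomial as A) gives
  χ_A(x) = x^4 + 8*x^3 + 24*x^2 + 32*x + 16
which factors as (x + 2)^4. The eigenvalues (with algebraic multiplicities) are λ = -2 with multiplicity 4.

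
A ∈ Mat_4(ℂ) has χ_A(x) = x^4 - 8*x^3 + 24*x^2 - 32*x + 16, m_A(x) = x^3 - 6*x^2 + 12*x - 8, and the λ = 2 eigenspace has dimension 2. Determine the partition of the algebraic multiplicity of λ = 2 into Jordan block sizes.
Block sizes for λ = 2: [3, 1]

Step 1 — from the characteristic polynomial, algebraic multiplicity of λ = 2 is 4. From dim ker(A − (2)·I) = 2, there are exactly 2 Jordan blocks for λ = 2.
Step 2 — from the minimal polynomial, the factor (x − 2)^3 tells us the largest block for λ = 2 has size 3.
Step 3 — with total size 4, 2 blocks, and largest block 3, the block sizes (in nonincreasing order) are [3, 1].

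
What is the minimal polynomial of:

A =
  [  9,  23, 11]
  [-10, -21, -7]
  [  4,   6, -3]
x^3 + 15*x^2 + 75*x + 125

The characteristic polynomial is χ_A(x) = (x + 5)^3, so the eigenvalues are known. The minimal polynomial is
  m_A(x) = Π_λ (x − λ)^{k_λ}
where k_λ is the size of the *largest* Jordan block for λ (equivalently, the smallest k with (A − λI)^k v = 0 for every generalised eigenvector v of λ).

  λ = -5: largest Jordan block has size 3, contributing (x + 5)^3

So m_A(x) = (x + 5)^3 = x^3 + 15*x^2 + 75*x + 125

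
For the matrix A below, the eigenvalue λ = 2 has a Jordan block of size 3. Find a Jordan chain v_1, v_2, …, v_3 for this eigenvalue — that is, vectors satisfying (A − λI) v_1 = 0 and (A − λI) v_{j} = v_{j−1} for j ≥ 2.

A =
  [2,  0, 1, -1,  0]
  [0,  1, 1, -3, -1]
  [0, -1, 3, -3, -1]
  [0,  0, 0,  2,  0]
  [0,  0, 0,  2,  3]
A Jordan chain for λ = 2 of length 3:
v_1 = (-1, 0, 0, 0, 0)ᵀ
v_2 = (0, -1, -1, 0, 0)ᵀ
v_3 = (0, 1, 0, 0, 0)ᵀ

Let N = A − (2)·I. We want v_3 with N^3 v_3 = 0 but N^2 v_3 ≠ 0; then v_{j-1} := N · v_j for j = 3, …, 2.

Pick v_3 = (0, 1, 0, 0, 0)ᵀ.
Then v_2 = N · v_3 = (0, -1, -1, 0, 0)ᵀ.
Then v_1 = N · v_2 = (-1, 0, 0, 0, 0)ᵀ.

Sanity check: (A − (2)·I) v_1 = (0, 0, 0, 0, 0)ᵀ = 0. ✓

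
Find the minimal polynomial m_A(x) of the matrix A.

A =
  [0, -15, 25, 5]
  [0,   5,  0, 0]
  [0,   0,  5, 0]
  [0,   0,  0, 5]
x^2 - 5*x

The characteristic polynomial is χ_A(x) = x*(x - 5)^3, so the eigenvalues are known. The minimal polynomial is
  m_A(x) = Π_λ (x − λ)^{k_λ}
where k_λ is the size of the *largest* Jordan block for λ (equivalently, the smallest k with (A − λI)^k v = 0 for every generalised eigenvector v of λ).

  λ = 0: largest Jordan block has size 1, contributing (x − 0)
  λ = 5: largest Jordan block has size 1, contributing (x − 5)

So m_A(x) = x*(x - 5) = x^2 - 5*x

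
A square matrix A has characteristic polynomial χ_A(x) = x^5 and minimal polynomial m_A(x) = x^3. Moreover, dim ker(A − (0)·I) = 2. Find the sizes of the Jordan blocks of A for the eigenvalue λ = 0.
Block sizes for λ = 0: [3, 2]

Step 1 — from the characteristic polynomial, algebraic multiplicity of λ = 0 is 5. From dim ker(A − (0)·I) = 2, there are exactly 2 Jordan blocks for λ = 0.
Step 2 — from the minimal polynomial, the factor (x − 0)^3 tells us the largest block for λ = 0 has size 3.
Step 3 — with total size 5, 2 blocks, and largest block 3, the block sizes (in nonincreasing order) are [3, 2].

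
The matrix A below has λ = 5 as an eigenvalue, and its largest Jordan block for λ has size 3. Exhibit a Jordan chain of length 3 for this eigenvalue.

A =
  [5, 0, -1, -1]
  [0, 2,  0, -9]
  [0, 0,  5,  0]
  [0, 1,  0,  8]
A Jordan chain for λ = 5 of length 3:
v_1 = (-1, 0, 0, 0)ᵀ
v_2 = (0, -3, 0, 1)ᵀ
v_3 = (0, 1, 0, 0)ᵀ

Let N = A − (5)·I. We want v_3 with N^3 v_3 = 0 but N^2 v_3 ≠ 0; then v_{j-1} := N · v_j for j = 3, …, 2.

Pick v_3 = (0, 1, 0, 0)ᵀ.
Then v_2 = N · v_3 = (0, -3, 0, 1)ᵀ.
Then v_1 = N · v_2 = (-1, 0, 0, 0)ᵀ.

Sanity check: (A − (5)·I) v_1 = (0, 0, 0, 0)ᵀ = 0. ✓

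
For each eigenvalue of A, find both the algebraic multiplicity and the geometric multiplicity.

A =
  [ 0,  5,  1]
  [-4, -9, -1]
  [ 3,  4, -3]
λ = -4: alg = 3, geom = 1

Step 1 — factor the characteristic polynomial to read off the algebraic multiplicities:
  χ_A(x) = (x + 4)^3

Step 2 — compute geometric multiplicities via the rank-nullity identity g(λ) = n − rank(A − λI):
  rank(A − (-4)·I) = 2, so dim ker(A − (-4)·I) = n − 2 = 1

Summary:
  λ = -4: algebraic multiplicity = 3, geometric multiplicity = 1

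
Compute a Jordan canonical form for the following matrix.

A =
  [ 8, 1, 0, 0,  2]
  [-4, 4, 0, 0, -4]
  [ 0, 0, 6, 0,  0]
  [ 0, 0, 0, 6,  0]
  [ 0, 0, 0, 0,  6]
J_2(6) ⊕ J_1(6) ⊕ J_1(6) ⊕ J_1(6)

The characteristic polynomial is
  det(x·I − A) = x^5 - 30*x^4 + 360*x^3 - 2160*x^2 + 6480*x - 7776 = (x - 6)^5

Eigenvalues and multiplicities (the geometric multiplicity of λ is n − rank(A − λI), which equals the number of Jordan blocks for λ):
  λ = 6: algebraic multiplicity = 5, geometric multiplicity = 4

Determining the block sizes for each eigenvalue:
  λ = 6: 4 blocks summing to 5 forces exactly one block of size 2 and the rest size 1 → block sizes [2, 1, 1, 1]

Assembling the blocks gives a Jordan form
J =
  [6, 1, 0, 0, 0]
  [0, 6, 0, 0, 0]
  [0, 0, 6, 0, 0]
  [0, 0, 0, 6, 0]
  [0, 0, 0, 0, 6]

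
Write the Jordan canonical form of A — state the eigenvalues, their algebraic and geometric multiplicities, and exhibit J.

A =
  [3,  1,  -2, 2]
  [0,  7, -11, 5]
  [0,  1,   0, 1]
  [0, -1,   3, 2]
J_3(3) ⊕ J_1(3)

The characteristic polynomial is
  det(x·I − A) = x^4 - 12*x^3 + 54*x^2 - 108*x + 81 = (x - 3)^4

Eigenvalues and multiplicities (the geometric multiplicity of λ is n − rank(A − λI), which equals the number of Jordan blocks for λ):
  λ = 3: algebraic multiplicity = 4, geometric multiplicity = 2

Determining the block sizes for each eigenvalue:
  λ = 3: with am = 4 and gm = 2, the partition is not yet determined (e.g. several partitions of 4 into 2 parts exist). Let N = A − (3)·I. Computing rank(N^1) = 2, rank(N^2) = 1, rank(N^3) = 0; the number of blocks of size ≥ j is rank(N^{j−1}) − rank(N^j), giving [2, 1, 1]. So we have 1 block(s) of size 3, 1 block(s) of size 1 → block sizes [3, 1]

Assembling the blocks gives a Jordan form
J =
  [3, 1, 0, 0]
  [0, 3, 1, 0]
  [0, 0, 3, 0]
  [0, 0, 0, 3]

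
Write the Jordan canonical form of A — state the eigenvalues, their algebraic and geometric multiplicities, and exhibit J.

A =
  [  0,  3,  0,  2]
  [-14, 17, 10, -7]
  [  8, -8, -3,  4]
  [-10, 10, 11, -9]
J_1(-4) ⊕ J_3(3)

The characteristic polynomial is
  det(x·I − A) = x^4 - 5*x^3 - 9*x^2 + 81*x - 108 = (x - 3)^3*(x + 4)

Eigenvalues and multiplicities (the geometric multiplicity of λ is n − rank(A − λI), which equals the number of Jordan blocks for λ):
  λ = -4: algebraic multiplicity = 1, geometric multiplicity = 1
  λ = 3: algebraic multiplicity = 3, geometric multiplicity = 1

Determining the block sizes for each eigenvalue:
  λ = -4: one block (gm = 1), so the single block has size am = 1 → block sizes [1]
  λ = 3: one block (gm = 1), so the single block has size am = 3 → block sizes [3]

Assembling the blocks gives a Jordan form
J =
  [-4, 0, 0, 0]
  [ 0, 3, 1, 0]
  [ 0, 0, 3, 1]
  [ 0, 0, 0, 3]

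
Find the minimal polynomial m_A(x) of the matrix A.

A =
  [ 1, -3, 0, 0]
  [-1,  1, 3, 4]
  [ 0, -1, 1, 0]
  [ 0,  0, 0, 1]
x^3 - 3*x^2 + 3*x - 1

The characteristic polynomial is χ_A(x) = (x - 1)^4, so the eigenvalues are known. The minimal polynomial is
  m_A(x) = Π_λ (x − λ)^{k_λ}
where k_λ is the size of the *largest* Jordan block for λ (equivalently, the smallest k with (A − λI)^k v = 0 for every generalised eigenvector v of λ).

  λ = 1: largest Jordan block has size 3, contributing (x − 1)^3

So m_A(x) = (x - 1)^3 = x^3 - 3*x^2 + 3*x - 1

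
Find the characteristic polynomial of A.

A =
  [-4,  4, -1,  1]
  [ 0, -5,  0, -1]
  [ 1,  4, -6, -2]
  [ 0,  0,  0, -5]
x^4 + 20*x^3 + 150*x^2 + 500*x + 625

Expanding det(x·I − A) (e.g. by cofactor expansion or by noting that A is similar to its Jordan form J, which has the same characteristic polynomial as A) gives
  χ_A(x) = x^4 + 20*x^3 + 150*x^2 + 500*x + 625
which factors as (x + 5)^4. The eigenvalues (with algebraic multiplicities) are λ = -5 with multiplicity 4.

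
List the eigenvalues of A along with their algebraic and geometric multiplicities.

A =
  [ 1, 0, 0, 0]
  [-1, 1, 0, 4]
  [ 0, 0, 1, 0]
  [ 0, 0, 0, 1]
λ = 1: alg = 4, geom = 3

Step 1 — factor the characteristic polynomial to read off the algebraic multiplicities:
  χ_A(x) = (x - 1)^4

Step 2 — compute geometric multiplicities via the rank-nullity identity g(λ) = n − rank(A − λI):
  rank(A − (1)·I) = 1, so dim ker(A − (1)·I) = n − 1 = 3

Summary:
  λ = 1: algebraic multiplicity = 4, geometric multiplicity = 3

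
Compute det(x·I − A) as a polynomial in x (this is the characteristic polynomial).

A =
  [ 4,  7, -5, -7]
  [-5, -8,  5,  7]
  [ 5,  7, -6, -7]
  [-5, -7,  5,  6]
x^4 + 4*x^3 + 6*x^2 + 4*x + 1

Expanding det(x·I − A) (e.g. by cofactor expansion or by noting that A is similar to its Jordan form J, which has the same characteristic polynomial as A) gives
  χ_A(x) = x^4 + 4*x^3 + 6*x^2 + 4*x + 1
which factors as (x + 1)^4. The eigenvalues (with algebraic multiplicities) are λ = -1 with multiplicity 4.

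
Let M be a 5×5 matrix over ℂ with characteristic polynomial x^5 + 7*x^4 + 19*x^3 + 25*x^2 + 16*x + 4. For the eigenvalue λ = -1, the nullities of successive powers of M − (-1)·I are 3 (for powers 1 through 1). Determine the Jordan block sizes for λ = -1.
Block sizes for λ = -1: [1, 1, 1]

From the dimensions of kernels of powers, the number of Jordan blocks of size at least j is d_j − d_{j−1} where d_j = dim ker(N^j) (with d_0 = 0). Computing the differences gives [3].
The number of blocks of size exactly k is (#blocks of size ≥ k) − (#blocks of size ≥ k + 1), so the partition is: 3 block(s) of size 1.
In nonincreasing order the block sizes are [1, 1, 1].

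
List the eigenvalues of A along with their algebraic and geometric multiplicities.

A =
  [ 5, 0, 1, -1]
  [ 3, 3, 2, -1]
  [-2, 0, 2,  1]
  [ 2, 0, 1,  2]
λ = 3: alg = 4, geom = 2

Step 1 — factor the characteristic polynomial to read off the algebraic multiplicities:
  χ_A(x) = (x - 3)^4

Step 2 — compute geometric multiplicities via the rank-nullity identity g(λ) = n − rank(A − λI):
  rank(A − (3)·I) = 2, so dim ker(A − (3)·I) = n − 2 = 2

Summary:
  λ = 3: algebraic multiplicity = 4, geometric multiplicity = 2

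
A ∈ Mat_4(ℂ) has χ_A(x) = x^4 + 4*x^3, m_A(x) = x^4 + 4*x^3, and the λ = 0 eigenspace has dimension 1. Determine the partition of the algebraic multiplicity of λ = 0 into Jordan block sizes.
Block sizes for λ = 0: [3]

Step 1 — from the characteristic polynomial, algebraic multiplicity of λ = 0 is 3. From dim ker(A − (0)·I) = 1, there are exactly 1 Jordan blocks for λ = 0.
Step 2 — from the minimal polynomial, the factor (x − 0)^3 tells us the largest block for λ = 0 has size 3.
Step 3 — with total size 3, 1 blocks, and largest block 3, the block sizes (in nonincreasing order) are [3].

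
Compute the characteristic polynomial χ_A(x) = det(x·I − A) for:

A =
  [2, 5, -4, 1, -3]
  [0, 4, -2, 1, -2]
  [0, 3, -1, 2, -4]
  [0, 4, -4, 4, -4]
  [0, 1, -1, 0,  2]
x^5 - 11*x^4 + 48*x^3 - 104*x^2 + 112*x - 48

Expanding det(x·I − A) (e.g. by cofactor expansion or by noting that A is similar to its Jordan form J, which has the same characteristic polynomial as A) gives
  χ_A(x) = x^5 - 11*x^4 + 48*x^3 - 104*x^2 + 112*x - 48
which factors as (x - 3)*(x - 2)^4. The eigenvalues (with algebraic multiplicities) are λ = 2 with multiplicity 4, λ = 3 with multiplicity 1.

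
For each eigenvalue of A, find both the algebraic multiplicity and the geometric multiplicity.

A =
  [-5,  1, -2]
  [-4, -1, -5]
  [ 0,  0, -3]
λ = -3: alg = 3, geom = 1

Step 1 — factor the characteristic polynomial to read off the algebraic multiplicities:
  χ_A(x) = (x + 3)^3

Step 2 — compute geometric multiplicities via the rank-nullity identity g(λ) = n − rank(A − λI):
  rank(A − (-3)·I) = 2, so dim ker(A − (-3)·I) = n − 2 = 1

Summary:
  λ = -3: algebraic multiplicity = 3, geometric multiplicity = 1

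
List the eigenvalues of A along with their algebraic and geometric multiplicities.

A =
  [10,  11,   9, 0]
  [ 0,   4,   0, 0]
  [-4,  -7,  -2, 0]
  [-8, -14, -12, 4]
λ = 4: alg = 4, geom = 2

Step 1 — factor the characteristic polynomial to read off the algebraic multiplicities:
  χ_A(x) = (x - 4)^4

Step 2 — compute geometric multiplicities via the rank-nullity identity g(λ) = n − rank(A − λI):
  rank(A − (4)·I) = 2, so dim ker(A − (4)·I) = n − 2 = 2

Summary:
  λ = 4: algebraic multiplicity = 4, geometric multiplicity = 2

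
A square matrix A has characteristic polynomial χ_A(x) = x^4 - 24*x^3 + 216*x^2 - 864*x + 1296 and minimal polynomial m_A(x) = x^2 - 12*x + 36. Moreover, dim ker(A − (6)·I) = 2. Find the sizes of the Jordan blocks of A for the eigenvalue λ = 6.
Block sizes for λ = 6: [2, 2]

Step 1 — from the characteristic polynomial, algebraic multiplicity of λ = 6 is 4. From dim ker(A − (6)·I) = 2, there are exactly 2 Jordan blocks for λ = 6.
Step 2 — from the minimal polynomial, the factor (x − 6)^2 tells us the largest block for λ = 6 has size 2.
Step 3 — with total size 4, 2 blocks, and largest block 2, the block sizes (in nonincreasing order) are [2, 2].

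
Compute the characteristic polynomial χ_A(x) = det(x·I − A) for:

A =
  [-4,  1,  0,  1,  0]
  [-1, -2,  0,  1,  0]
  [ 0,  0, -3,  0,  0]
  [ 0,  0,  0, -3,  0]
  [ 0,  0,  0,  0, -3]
x^5 + 15*x^4 + 90*x^3 + 270*x^2 + 405*x + 243

Expanding det(x·I − A) (e.g. by cofactor expansion or by noting that A is similar to its Jordan form J, which has the same characteristic polynomial as A) gives
  χ_A(x) = x^5 + 15*x^4 + 90*x^3 + 270*x^2 + 405*x + 243
which factors as (x + 3)^5. The eigenvalues (with algebraic multiplicities) are λ = -3 with multiplicity 5.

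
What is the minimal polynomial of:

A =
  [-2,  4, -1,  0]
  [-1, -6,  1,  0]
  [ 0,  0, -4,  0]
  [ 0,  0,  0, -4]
x^3 + 12*x^2 + 48*x + 64

The characteristic polynomial is χ_A(x) = (x + 4)^4, so the eigenvalues are known. The minimal polynomial is
  m_A(x) = Π_λ (x − λ)^{k_λ}
where k_λ is the size of the *largest* Jordan block for λ (equivalently, the smallest k with (A − λI)^k v = 0 for every generalised eigenvector v of λ).

  λ = -4: largest Jordan block has size 3, contributing (x + 4)^3

So m_A(x) = (x + 4)^3 = x^3 + 12*x^2 + 48*x + 64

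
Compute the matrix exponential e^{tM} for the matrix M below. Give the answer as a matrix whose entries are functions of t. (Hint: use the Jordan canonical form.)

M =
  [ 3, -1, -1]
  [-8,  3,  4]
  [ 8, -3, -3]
e^{tM} =
  [2*t^2*exp(t) + 2*t*exp(t) + exp(t), -t^2*exp(t)/2 - t*exp(t), -t^2*exp(t) - t*exp(t)]
  [-8*t*exp(t), 2*t*exp(t) + exp(t), 4*t*exp(t)]
  [4*t^2*exp(t) + 8*t*exp(t), -t^2*exp(t) - 3*t*exp(t), -2*t^2*exp(t) - 4*t*exp(t) + exp(t)]

Strategy: write M = P · J · P⁻¹ where J is a Jordan canonical form, so e^{tM} = P · e^{tJ} · P⁻¹, and e^{tJ} can be computed block-by-block.

M has Jordan form
J =
  [1, 1, 0]
  [0, 1, 1]
  [0, 0, 1]
(up to reordering of blocks).

Per-block formulas:
  For a 3×3 Jordan block J_3(1): exp(t · J_3(1)) = e^(1t)·(I + t·N + (t^2/2)·N^2), where N is the 3×3 nilpotent shift.

After assembling e^{tJ} and conjugating by P, we get:

e^{tM} =
  [2*t^2*exp(t) + 2*t*exp(t) + exp(t), -t^2*exp(t)/2 - t*exp(t), -t^2*exp(t) - t*exp(t)]
  [-8*t*exp(t), 2*t*exp(t) + exp(t), 4*t*exp(t)]
  [4*t^2*exp(t) + 8*t*exp(t), -t^2*exp(t) - 3*t*exp(t), -2*t^2*exp(t) - 4*t*exp(t) + exp(t)]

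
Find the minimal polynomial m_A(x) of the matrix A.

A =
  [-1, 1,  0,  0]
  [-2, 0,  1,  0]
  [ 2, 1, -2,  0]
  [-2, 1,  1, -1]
x^3 + 3*x^2 + 3*x + 1

The characteristic polynomial is χ_A(x) = (x + 1)^4, so the eigenvalues are known. The minimal polynomial is
  m_A(x) = Π_λ (x − λ)^{k_λ}
where k_λ is the size of the *largest* Jordan block for λ (equivalently, the smallest k with (A − λI)^k v = 0 for every generalised eigenvector v of λ).

  λ = -1: largest Jordan block has size 3, contributing (x + 1)^3

So m_A(x) = (x + 1)^3 = x^3 + 3*x^2 + 3*x + 1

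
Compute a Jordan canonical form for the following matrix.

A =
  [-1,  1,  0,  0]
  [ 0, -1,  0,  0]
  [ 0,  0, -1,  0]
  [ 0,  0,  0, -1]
J_2(-1) ⊕ J_1(-1) ⊕ J_1(-1)

The characteristic polynomial is
  det(x·I − A) = x^4 + 4*x^3 + 6*x^2 + 4*x + 1 = (x + 1)^4

Eigenvalues and multiplicities (the geometric multiplicity of λ is n − rank(A − λI), which equals the number of Jordan blocks for λ):
  λ = -1: algebraic multiplicity = 4, geometric multiplicity = 3

Determining the block sizes for each eigenvalue:
  λ = -1: 3 blocks summing to 4 forces exactly one block of size 2 and the rest size 1 → block sizes [2, 1, 1]

Assembling the blocks gives a Jordan form
J =
  [-1,  1,  0,  0]
  [ 0, -1,  0,  0]
  [ 0,  0, -1,  0]
  [ 0,  0,  0, -1]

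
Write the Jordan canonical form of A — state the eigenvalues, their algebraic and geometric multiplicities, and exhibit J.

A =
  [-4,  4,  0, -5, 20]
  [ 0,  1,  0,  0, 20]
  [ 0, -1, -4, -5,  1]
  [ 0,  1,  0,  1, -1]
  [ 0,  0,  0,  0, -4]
J_2(-4) ⊕ J_1(-4) ⊕ J_2(1)

The characteristic polynomial is
  det(x·I − A) = x^5 + 10*x^4 + 25*x^3 - 20*x^2 - 80*x + 64 = (x - 1)^2*(x + 4)^3

Eigenvalues and multiplicities (the geometric multiplicity of λ is n − rank(A − λI), which equals the number of Jordan blocks for λ):
  λ = -4: algebraic multiplicity = 3, geometric multiplicity = 2
  λ = 1: algebraic multiplicity = 2, geometric multiplicity = 1

Determining the block sizes for each eigenvalue:
  λ = -4: 2 blocks summing to 3 forces exactly one block of size 2 and the rest size 1 → block sizes [2, 1]
  λ = 1: one block (gm = 1), so the single block has size am = 2 → block sizes [2]

Assembling the blocks gives a Jordan form
J =
  [-4,  1,  0, 0, 0]
  [ 0, -4,  0, 0, 0]
  [ 0,  0, -4, 0, 0]
  [ 0,  0,  0, 1, 1]
  [ 0,  0,  0, 0, 1]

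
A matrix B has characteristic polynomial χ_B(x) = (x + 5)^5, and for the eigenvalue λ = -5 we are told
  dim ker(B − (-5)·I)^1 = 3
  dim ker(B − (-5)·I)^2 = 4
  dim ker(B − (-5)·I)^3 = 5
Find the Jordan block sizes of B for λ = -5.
Block sizes for λ = -5: [3, 1, 1]

From the dimensions of kernels of powers, the number of Jordan blocks of size at least j is d_j − d_{j−1} where d_j = dim ker(N^j) (with d_0 = 0). Computing the differences gives [3, 1, 1].
The number of blocks of size exactly k is (#blocks of size ≥ k) − (#blocks of size ≥ k + 1), so the partition is: 2 block(s) of size 1, 1 block(s) of size 3.
In nonincreasing order the block sizes are [3, 1, 1].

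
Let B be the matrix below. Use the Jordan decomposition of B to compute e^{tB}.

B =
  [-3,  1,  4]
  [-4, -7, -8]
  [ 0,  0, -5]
e^{tB} =
  [2*t*exp(-5*t) + exp(-5*t), t*exp(-5*t), 4*t*exp(-5*t)]
  [-4*t*exp(-5*t), -2*t*exp(-5*t) + exp(-5*t), -8*t*exp(-5*t)]
  [0, 0, exp(-5*t)]

Strategy: write B = P · J · P⁻¹ where J is a Jordan canonical form, so e^{tB} = P · e^{tJ} · P⁻¹, and e^{tJ} can be computed block-by-block.

B has Jordan form
J =
  [-5,  1,  0]
  [ 0, -5,  0]
  [ 0,  0, -5]
(up to reordering of blocks).

Per-block formulas:
  For a 1×1 block at λ = -5: exp(t · [-5]) = [e^(-5t)].
  For a 2×2 Jordan block J_2(-5): exp(t · J_2(-5)) = e^(-5t)·(I + t·N), where N is the 2×2 nilpotent shift.

After assembling e^{tJ} and conjugating by P, we get:

e^{tB} =
  [2*t*exp(-5*t) + exp(-5*t), t*exp(-5*t), 4*t*exp(-5*t)]
  [-4*t*exp(-5*t), -2*t*exp(-5*t) + exp(-5*t), -8*t*exp(-5*t)]
  [0, 0, exp(-5*t)]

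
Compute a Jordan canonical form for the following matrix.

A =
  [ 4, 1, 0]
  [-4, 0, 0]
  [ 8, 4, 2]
J_2(2) ⊕ J_1(2)

The characteristic polynomial is
  det(x·I − A) = x^3 - 6*x^2 + 12*x - 8 = (x - 2)^3

Eigenvalues and multiplicities (the geometric multiplicity of λ is n − rank(A − λI), which equals the number of Jordan blocks for λ):
  λ = 2: algebraic multiplicity = 3, geometric multiplicity = 2

Determining the block sizes for each eigenvalue:
  λ = 2: 2 blocks summing to 3 forces exactly one block of size 2 and the rest size 1 → block sizes [2, 1]

Assembling the blocks gives a Jordan form
J =
  [2, 1, 0]
  [0, 2, 0]
  [0, 0, 2]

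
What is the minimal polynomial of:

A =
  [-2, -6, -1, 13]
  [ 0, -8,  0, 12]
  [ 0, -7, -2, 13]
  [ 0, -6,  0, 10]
x^4 + 2*x^3 - 12*x^2 - 40*x - 32

The characteristic polynomial is χ_A(x) = (x - 4)*(x + 2)^3, so the eigenvalues are known. The minimal polynomial is
  m_A(x) = Π_λ (x − λ)^{k_λ}
where k_λ is the size of the *largest* Jordan block for λ (equivalently, the smallest k with (A − λI)^k v = 0 for every generalised eigenvector v of λ).

  λ = -2: largest Jordan block has size 3, contributing (x + 2)^3
  λ = 4: largest Jordan block has size 1, contributing (x − 4)

So m_A(x) = (x - 4)*(x + 2)^3 = x^4 + 2*x^3 - 12*x^2 - 40*x - 32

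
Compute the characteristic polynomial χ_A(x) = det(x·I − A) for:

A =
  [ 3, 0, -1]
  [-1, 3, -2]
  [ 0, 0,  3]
x^3 - 9*x^2 + 27*x - 27

Expanding det(x·I − A) (e.g. by cofactor expansion or by noting that A is similar to its Jordan form J, which has the same characteristic polynomial as A) gives
  χ_A(x) = x^3 - 9*x^2 + 27*x - 27
which factors as (x - 3)^3. The eigenvalues (with algebraic multiplicities) are λ = 3 with multiplicity 3.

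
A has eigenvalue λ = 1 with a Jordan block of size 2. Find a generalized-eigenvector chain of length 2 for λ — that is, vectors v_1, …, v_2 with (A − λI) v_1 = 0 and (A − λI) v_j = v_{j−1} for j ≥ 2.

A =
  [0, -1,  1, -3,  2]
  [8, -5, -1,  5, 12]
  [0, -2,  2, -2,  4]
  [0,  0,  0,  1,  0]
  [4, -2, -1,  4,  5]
A Jordan chain for λ = 1 of length 2:
v_1 = (-1, -1, -2, 0, 0)ᵀ
v_2 = (2, 2, 0, -1, 0)ᵀ

Let N = A − (1)·I. We want v_2 with N^2 v_2 = 0 but N^1 v_2 ≠ 0; then v_{j-1} := N · v_j for j = 2, …, 2.

Pick v_2 = (2, 2, 0, -1, 0)ᵀ.
Then v_1 = N · v_2 = (-1, -1, -2, 0, 0)ᵀ.

Sanity check: (A − (1)·I) v_1 = (0, 0, 0, 0, 0)ᵀ = 0. ✓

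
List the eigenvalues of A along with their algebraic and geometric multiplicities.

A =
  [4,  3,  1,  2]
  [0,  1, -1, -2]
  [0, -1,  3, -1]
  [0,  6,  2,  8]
λ = 4: alg = 4, geom = 2

Step 1 — factor the characteristic polynomial to read off the algebraic multiplicities:
  χ_A(x) = (x - 4)^4

Step 2 — compute geometric multiplicities via the rank-nullity identity g(λ) = n − rank(A − λI):
  rank(A − (4)·I) = 2, so dim ker(A − (4)·I) = n − 2 = 2

Summary:
  λ = 4: algebraic multiplicity = 4, geometric multiplicity = 2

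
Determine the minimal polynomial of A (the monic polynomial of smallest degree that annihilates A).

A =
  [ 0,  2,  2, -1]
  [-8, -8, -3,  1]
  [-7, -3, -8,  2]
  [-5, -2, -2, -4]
x^2 + 10*x + 25

The characteristic polynomial is χ_A(x) = (x + 5)^4, so the eigenvalues are known. The minimal polynomial is
  m_A(x) = Π_λ (x − λ)^{k_λ}
where k_λ is the size of the *largest* Jordan block for λ (equivalently, the smallest k with (A − λI)^k v = 0 for every generalised eigenvector v of λ).

  λ = -5: largest Jordan block has size 2, contributing (x + 5)^2

So m_A(x) = (x + 5)^2 = x^2 + 10*x + 25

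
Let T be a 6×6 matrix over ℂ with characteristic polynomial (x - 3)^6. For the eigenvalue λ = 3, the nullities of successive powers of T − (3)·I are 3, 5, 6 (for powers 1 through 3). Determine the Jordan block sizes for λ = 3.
Block sizes for λ = 3: [3, 2, 1]

From the dimensions of kernels of powers, the number of Jordan blocks of size at least j is d_j − d_{j−1} where d_j = dim ker(N^j) (with d_0 = 0). Computing the differences gives [3, 2, 1].
The number of blocks of size exactly k is (#blocks of size ≥ k) − (#blocks of size ≥ k + 1), so the partition is: 1 block(s) of size 1, 1 block(s) of size 2, 1 block(s) of size 3.
In nonincreasing order the block sizes are [3, 2, 1].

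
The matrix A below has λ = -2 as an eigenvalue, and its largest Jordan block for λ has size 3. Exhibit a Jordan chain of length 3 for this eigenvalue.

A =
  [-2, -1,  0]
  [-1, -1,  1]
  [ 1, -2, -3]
A Jordan chain for λ = -2 of length 3:
v_1 = (1, 0, 1)ᵀ
v_2 = (0, -1, 1)ᵀ
v_3 = (1, 0, 0)ᵀ

Let N = A − (-2)·I. We want v_3 with N^3 v_3 = 0 but N^2 v_3 ≠ 0; then v_{j-1} := N · v_j for j = 3, …, 2.

Pick v_3 = (1, 0, 0)ᵀ.
Then v_2 = N · v_3 = (0, -1, 1)ᵀ.
Then v_1 = N · v_2 = (1, 0, 1)ᵀ.

Sanity check: (A − (-2)·I) v_1 = (0, 0, 0)ᵀ = 0. ✓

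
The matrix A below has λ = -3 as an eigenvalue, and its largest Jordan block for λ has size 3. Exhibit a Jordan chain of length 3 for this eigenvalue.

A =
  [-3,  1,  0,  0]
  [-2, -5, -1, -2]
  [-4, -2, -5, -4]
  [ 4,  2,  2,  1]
A Jordan chain for λ = -3 of length 3:
v_1 = (-2, 0, -4, 4)ᵀ
v_2 = (0, -2, -4, 4)ᵀ
v_3 = (1, 0, 0, 0)ᵀ

Let N = A − (-3)·I. We want v_3 with N^3 v_3 = 0 but N^2 v_3 ≠ 0; then v_{j-1} := N · v_j for j = 3, …, 2.

Pick v_3 = (1, 0, 0, 0)ᵀ.
Then v_2 = N · v_3 = (0, -2, -4, 4)ᵀ.
Then v_1 = N · v_2 = (-2, 0, -4, 4)ᵀ.

Sanity check: (A − (-3)·I) v_1 = (0, 0, 0, 0)ᵀ = 0. ✓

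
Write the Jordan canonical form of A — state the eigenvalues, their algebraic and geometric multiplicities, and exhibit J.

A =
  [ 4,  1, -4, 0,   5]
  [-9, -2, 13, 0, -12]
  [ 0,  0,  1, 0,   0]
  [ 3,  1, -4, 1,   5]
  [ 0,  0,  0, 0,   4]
J_3(1) ⊕ J_1(1) ⊕ J_1(4)

The characteristic polynomial is
  det(x·I − A) = x^5 - 8*x^4 + 22*x^3 - 28*x^2 + 17*x - 4 = (x - 4)*(x - 1)^4

Eigenvalues and multiplicities (the geometric multiplicity of λ is n − rank(A − λI), which equals the number of Jordan blocks for λ):
  λ = 1: algebraic multiplicity = 4, geometric multiplicity = 2
  λ = 4: algebraic multiplicity = 1, geometric multiplicity = 1

Determining the block sizes for each eigenvalue:
  λ = 1: with am = 4 and gm = 2, the partition is not yet determined (e.g. several partitions of 4 into 2 parts exist). Let N = A − (1)·I. Computing rank(N^1) = 3, rank(N^2) = 2, rank(N^3) = 1; the number of blocks of size ≥ j is rank(N^{j−1}) − rank(N^j), giving [2, 1, 1]. So we have 1 block(s) of size 3, 1 block(s) of size 1 → block sizes [3, 1]
  λ = 4: one block (gm = 1), so the single block has size am = 1 → block sizes [1]

Assembling the blocks gives a Jordan form
J =
  [1, 1, 0, 0, 0]
  [0, 1, 1, 0, 0]
  [0, 0, 1, 0, 0]
  [0, 0, 0, 1, 0]
  [0, 0, 0, 0, 4]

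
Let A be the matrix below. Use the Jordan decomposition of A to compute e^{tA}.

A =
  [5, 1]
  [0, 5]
e^{tA} =
  [exp(5*t), t*exp(5*t)]
  [0, exp(5*t)]

Strategy: write A = P · J · P⁻¹ where J is a Jordan canonical form, so e^{tA} = P · e^{tJ} · P⁻¹, and e^{tJ} can be computed block-by-block.

A has Jordan form
J =
  [5, 1]
  [0, 5]
(up to reordering of blocks).

Per-block formulas:
  For a 2×2 Jordan block J_2(5): exp(t · J_2(5)) = e^(5t)·(I + t·N), where N is the 2×2 nilpotent shift.

After assembling e^{tJ} and conjugating by P, we get:

e^{tA} =
  [exp(5*t), t*exp(5*t)]
  [0, exp(5*t)]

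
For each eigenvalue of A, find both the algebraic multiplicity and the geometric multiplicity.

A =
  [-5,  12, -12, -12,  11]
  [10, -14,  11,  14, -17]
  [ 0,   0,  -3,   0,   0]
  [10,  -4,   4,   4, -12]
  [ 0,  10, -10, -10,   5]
λ = -5: alg = 2, geom = 1; λ = -3: alg = 1, geom = 1; λ = 0: alg = 2, geom = 2

Step 1 — factor the characteristic polynomial to read off the algebraic multiplicities:
  χ_A(x) = x^2*(x + 3)*(x + 5)^2

Step 2 — compute geometric multiplicities via the rank-nullity identity g(λ) = n − rank(A − λI):
  rank(A − (-5)·I) = 4, so dim ker(A − (-5)·I) = n − 4 = 1
  rank(A − (-3)·I) = 4, so dim ker(A − (-3)·I) = n − 4 = 1
  rank(A − (0)·I) = 3, so dim ker(A − (0)·I) = n − 3 = 2

Summary:
  λ = -5: algebraic multiplicity = 2, geometric multiplicity = 1
  λ = -3: algebraic multiplicity = 1, geometric multiplicity = 1
  λ = 0: algebraic multiplicity = 2, geometric multiplicity = 2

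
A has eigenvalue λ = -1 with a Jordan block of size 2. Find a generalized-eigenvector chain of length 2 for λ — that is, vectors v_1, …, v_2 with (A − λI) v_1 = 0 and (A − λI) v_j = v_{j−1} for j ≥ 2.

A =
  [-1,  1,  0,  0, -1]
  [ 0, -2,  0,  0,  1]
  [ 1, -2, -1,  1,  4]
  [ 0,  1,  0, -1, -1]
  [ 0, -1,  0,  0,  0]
A Jordan chain for λ = -1 of length 2:
v_1 = (0, 0, 1, 0, 0)ᵀ
v_2 = (1, 0, 0, 0, 0)ᵀ

Let N = A − (-1)·I. We want v_2 with N^2 v_2 = 0 but N^1 v_2 ≠ 0; then v_{j-1} := N · v_j for j = 2, …, 2.

Pick v_2 = (1, 0, 0, 0, 0)ᵀ.
Then v_1 = N · v_2 = (0, 0, 1, 0, 0)ᵀ.

Sanity check: (A − (-1)·I) v_1 = (0, 0, 0, 0, 0)ᵀ = 0. ✓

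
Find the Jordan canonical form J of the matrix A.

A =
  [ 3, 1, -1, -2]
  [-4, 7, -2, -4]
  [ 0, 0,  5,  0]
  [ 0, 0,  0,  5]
J_2(5) ⊕ J_1(5) ⊕ J_1(5)

The characteristic polynomial is
  det(x·I − A) = x^4 - 20*x^3 + 150*x^2 - 500*x + 625 = (x - 5)^4

Eigenvalues and multiplicities (the geometric multiplicity of λ is n − rank(A − λI), which equals the number of Jordan blocks for λ):
  λ = 5: algebraic multiplicity = 4, geometric multiplicity = 3

Determining the block sizes for each eigenvalue:
  λ = 5: 3 blocks summing to 4 forces exactly one block of size 2 and the rest size 1 → block sizes [2, 1, 1]

Assembling the blocks gives a Jordan form
J =
  [5, 1, 0, 0]
  [0, 5, 0, 0]
  [0, 0, 5, 0]
  [0, 0, 0, 5]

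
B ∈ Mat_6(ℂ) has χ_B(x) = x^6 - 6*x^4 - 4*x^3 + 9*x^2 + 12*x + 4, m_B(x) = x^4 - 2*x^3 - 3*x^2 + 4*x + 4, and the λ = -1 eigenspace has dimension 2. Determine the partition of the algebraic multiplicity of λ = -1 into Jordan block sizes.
Block sizes for λ = -1: [2, 2]

Step 1 — from the characteristic polynomial, algebraic multiplicity of λ = -1 is 4. From dim ker(B − (-1)·I) = 2, there are exactly 2 Jordan blocks for λ = -1.
Step 2 — from the minimal polynomial, the factor (x + 1)^2 tells us the largest block for λ = -1 has size 2.
Step 3 — with total size 4, 2 blocks, and largest block 2, the block sizes (in nonincreasing order) are [2, 2].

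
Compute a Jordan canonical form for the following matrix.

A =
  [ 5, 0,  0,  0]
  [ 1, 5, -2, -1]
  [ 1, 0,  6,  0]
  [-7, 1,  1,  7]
J_1(5) ⊕ J_3(6)

The characteristic polynomial is
  det(x·I − A) = x^4 - 23*x^3 + 198*x^2 - 756*x + 1080 = (x - 6)^3*(x - 5)

Eigenvalues and multiplicities (the geometric multiplicity of λ is n − rank(A − λI), which equals the number of Jordan blocks for λ):
  λ = 5: algebraic multiplicity = 1, geometric multiplicity = 1
  λ = 6: algebraic multiplicity = 3, geometric multiplicity = 1

Determining the block sizes for each eigenvalue:
  λ = 5: one block (gm = 1), so the single block has size am = 1 → block sizes [1]
  λ = 6: one block (gm = 1), so the single block has size am = 3 → block sizes [3]

Assembling the blocks gives a Jordan form
J =
  [5, 0, 0, 0]
  [0, 6, 1, 0]
  [0, 0, 6, 1]
  [0, 0, 0, 6]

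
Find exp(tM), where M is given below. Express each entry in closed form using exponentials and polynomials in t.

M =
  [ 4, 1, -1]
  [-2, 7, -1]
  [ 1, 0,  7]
e^{tM} =
  [t^2*exp(6*t)/2 - 2*t*exp(6*t) + exp(6*t), -t^2*exp(6*t)/2 + t*exp(6*t), -t*exp(6*t)]
  [t^2*exp(6*t)/2 - 2*t*exp(6*t), -t^2*exp(6*t)/2 + t*exp(6*t) + exp(6*t), -t*exp(6*t)]
  [-t^2*exp(6*t)/2 + t*exp(6*t), t^2*exp(6*t)/2, t*exp(6*t) + exp(6*t)]

Strategy: write M = P · J · P⁻¹ where J is a Jordan canonical form, so e^{tM} = P · e^{tJ} · P⁻¹, and e^{tJ} can be computed block-by-block.

M has Jordan form
J =
  [6, 1, 0]
  [0, 6, 1]
  [0, 0, 6]
(up to reordering of blocks).

Per-block formulas:
  For a 3×3 Jordan block J_3(6): exp(t · J_3(6)) = e^(6t)·(I + t·N + (t^2/2)·N^2), where N is the 3×3 nilpotent shift.

After assembling e^{tJ} and conjugating by P, we get:

e^{tM} =
  [t^2*exp(6*t)/2 - 2*t*exp(6*t) + exp(6*t), -t^2*exp(6*t)/2 + t*exp(6*t), -t*exp(6*t)]
  [t^2*exp(6*t)/2 - 2*t*exp(6*t), -t^2*exp(6*t)/2 + t*exp(6*t) + exp(6*t), -t*exp(6*t)]
  [-t^2*exp(6*t)/2 + t*exp(6*t), t^2*exp(6*t)/2, t*exp(6*t) + exp(6*t)]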